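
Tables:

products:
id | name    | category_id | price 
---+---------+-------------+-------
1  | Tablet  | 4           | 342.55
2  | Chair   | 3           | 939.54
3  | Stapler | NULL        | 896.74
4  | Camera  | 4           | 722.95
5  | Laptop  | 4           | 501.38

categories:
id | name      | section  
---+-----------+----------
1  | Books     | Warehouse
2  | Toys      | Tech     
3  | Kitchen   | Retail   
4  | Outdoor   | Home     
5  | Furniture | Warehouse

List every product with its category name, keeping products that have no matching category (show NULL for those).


LEFT JOIN keeps every row from products (the left table); where category_id has no match in categories, the category columns become NULL. Walk through each product:
  - product 1 (Tablet): category_id=4 -> matches Outdoor
  - product 2 (Chair): category_id=3 -> matches Kitchen
  - product 3 (Stapler): category_id=NULL, no match -> kept with NULL
  - product 4 (Camera): category_id=4 -> matches Outdoor
  - product 5 (Laptop): category_id=4 -> matches Outdoor
All 5 rows appear; 1 has NULL category.

SQL:
SELECT a.name, b.name AS category
FROM products a
LEFT JOIN categories b ON a.category_id = b.id

Result:
name    | category
--------+---------
Tablet  | Outdoor 
Chair   | Kitchen 
Stapler | NULL    
Camera  | Outdoor 
Laptop  | Outdoor 


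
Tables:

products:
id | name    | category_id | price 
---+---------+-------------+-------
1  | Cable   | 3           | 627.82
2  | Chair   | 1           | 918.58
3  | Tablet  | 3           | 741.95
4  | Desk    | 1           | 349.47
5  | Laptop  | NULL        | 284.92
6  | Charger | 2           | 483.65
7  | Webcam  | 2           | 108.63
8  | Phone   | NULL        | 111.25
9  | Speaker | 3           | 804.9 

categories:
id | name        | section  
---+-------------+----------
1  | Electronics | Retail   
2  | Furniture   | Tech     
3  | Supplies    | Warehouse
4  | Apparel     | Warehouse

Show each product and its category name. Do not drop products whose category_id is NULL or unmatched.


LEFT JOIN keeps every row from products (the left table); where category_id has no match in categories, the category columns become NULL. Walk through each product:
  - product 1 (Cable): category_id=3 -> matches Supplies
  - product 2 (Chair): category_id=1 -> matches Electronics
  - product 3 (Tablet): category_id=3 -> matches Supplies
  - product 4 (Desk): category_id=1 -> matches Electronics
  - product 5 (Laptop): category_id=NULL, no match -> kept with NULL
  - product 6 (Charger): category_id=2 -> matches Furniture
  - product 7 (Webcam): category_id=2 -> matches Furniture
  - product 8 (Phone): category_id=NULL, no match -> kept with NULL
  - product 9 (Speaker): category_id=3 -> matches Supplies
All 9 rows appear; 2 have NULL category.

SQL:
SELECT a.name, b.name AS category
FROM products a
LEFT JOIN categories b ON a.category_id = b.id

Result:
name    | category   
--------+------------
Cable   | Supplies   
Chair   | Electronics
Tablet  | Supplies   
Desk    | Electronics
Laptop  | NULL       
Charger | Furniture  
Webcam  | Furniture  
Phone   | NULL       
Speaker | Supplies   


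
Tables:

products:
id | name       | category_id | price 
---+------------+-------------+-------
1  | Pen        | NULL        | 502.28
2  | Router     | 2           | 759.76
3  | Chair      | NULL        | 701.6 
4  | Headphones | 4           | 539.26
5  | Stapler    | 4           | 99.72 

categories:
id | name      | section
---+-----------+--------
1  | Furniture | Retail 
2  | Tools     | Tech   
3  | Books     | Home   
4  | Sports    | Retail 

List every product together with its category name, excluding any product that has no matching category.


INNER JOIN keeps only products rows whose category_id matches an id in categories. Walk through each product:
  - product 1 (Pen): category_id=NULL, no match -> dropped
  - product 2 (Router): category_id=2 -> matches Tools
  - product 3 (Chair): category_id=NULL, no match -> dropped
  - product 4 (Headphones): category_id=4 -> matches Sports
  - product 5 (Stapler): category_id=4 -> matches Sports
So 2 of 5 rows are dropped.

SQL:
SELECT a.name, b.name AS category
FROM products a
INNER JOIN categories b ON a.category_id = b.id

Result:
name       | category
-----------+---------
Router     | Tools   
Headphones | Sports  
Stapler    | Sports  


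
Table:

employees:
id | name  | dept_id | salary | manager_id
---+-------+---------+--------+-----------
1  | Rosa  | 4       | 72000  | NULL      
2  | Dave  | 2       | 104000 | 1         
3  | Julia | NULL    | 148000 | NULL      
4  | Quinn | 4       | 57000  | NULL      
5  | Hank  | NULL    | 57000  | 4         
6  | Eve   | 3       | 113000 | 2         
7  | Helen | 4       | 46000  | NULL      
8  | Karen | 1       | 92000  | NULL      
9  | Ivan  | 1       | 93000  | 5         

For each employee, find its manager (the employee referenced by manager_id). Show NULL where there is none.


This is a self-join: employees is joined to a second copy of itself, matching each row's manager_id to another row's id. Use LEFT JOIN so rows with manager_id=NULL are kept.
  - employee 1 (Rosa): manager_id=NULL -> NULL
  - employee 2 (Dave): manager_id=1 -> Rosa
  - employee 3 (Julia): manager_id=NULL -> NULL
  - employee 4 (Quinn): manager_id=NULL -> NULL
  - employee 5 (Hank): manager_id=4 -> Quinn
  - employee 6 (Eve): manager_id=2 -> Dave
  - employee 7 (Helen): manager_id=NULL -> NULL
  - employee 8 (Karen): manager_id=NULL -> NULL
  - employee 9 (Ivan): manager_id=5 -> Hank

SQL:
SELECT a.name AS item, b.name AS manager
FROM employees a
LEFT JOIN employees b ON a.manager_id = b.id

Result:
item  | manager
------+--------
Rosa  | NULL   
Dave  | Rosa   
Julia | NULL   
Quinn | NULL   
Hank  | Quinn  
Eve   | Dave   
Helen | NULL   
Karen | NULL   
Ivan  | Hank   


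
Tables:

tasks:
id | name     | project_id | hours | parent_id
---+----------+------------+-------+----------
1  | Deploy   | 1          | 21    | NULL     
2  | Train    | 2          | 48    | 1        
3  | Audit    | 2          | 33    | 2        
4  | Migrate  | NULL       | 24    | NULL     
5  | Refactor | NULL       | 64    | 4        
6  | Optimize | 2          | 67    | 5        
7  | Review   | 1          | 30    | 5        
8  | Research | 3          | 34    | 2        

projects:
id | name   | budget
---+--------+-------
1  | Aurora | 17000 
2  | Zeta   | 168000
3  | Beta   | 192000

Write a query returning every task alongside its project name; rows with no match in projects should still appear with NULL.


LEFT JOIN keeps every row from tasks (the left table); where project_id has no match in projects, the project columns become NULL. Walk through each task:
  - task 1 (Deploy): project_id=1 -> matches Aurora
  - task 2 (Train): project_id=2 -> matches Zeta
  - task 3 (Audit): project_id=2 -> matches Zeta
  - task 4 (Migrate): project_id=NULL, no match -> kept with NULL
  - task 5 (Refactor): project_id=NULL, no match -> kept with NULL
  - task 6 (Optimize): project_id=2 -> matches Zeta
  - task 7 (Review): project_id=1 -> matches Aurora
  - task 8 (Research): project_id=3 -> matches Beta
All 8 rows appear; 2 have NULL project.

SQL:
SELECT a.name, b.name AS project
FROM tasks a
LEFT JOIN projects b ON a.project_id = b.id

Result:
name     | project
---------+--------
Deploy   | Aurora 
Train    | Zeta   
Audit    | Zeta   
Migrate  | NULL   
Refactor | NULL   
Optimize | Zeta   
Review   | Aurora 
Research | Beta   


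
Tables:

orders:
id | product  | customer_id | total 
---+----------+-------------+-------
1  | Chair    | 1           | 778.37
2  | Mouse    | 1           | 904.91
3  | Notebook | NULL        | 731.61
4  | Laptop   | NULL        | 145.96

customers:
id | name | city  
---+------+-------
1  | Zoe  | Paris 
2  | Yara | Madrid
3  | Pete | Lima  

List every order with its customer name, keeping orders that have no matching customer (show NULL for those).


LEFT JOIN keeps every row from orders (the left table); where customer_id has no match in customers, the customer columns become NULL. Walk through each order:
  - order 1 (Chair): customer_id=1 -> matches Zoe
  - order 2 (Mouse): customer_id=1 -> matches Zoe
  - order 3 (Notebook): customer_id=NULL, no match -> kept with NULL
  - order 4 (Laptop): customer_id=NULL, no match -> kept with NULL
All 4 rows appear; 2 have NULL customer.

SQL:
SELECT a.product, b.name AS customer
FROM orders a
LEFT JOIN customers b ON a.customer_id = b.id

Result:
product  | customer
---------+---------
Chair    | Zoe     
Mouse    | Zoe     
Notebook | NULL    
Laptop   | NULL    


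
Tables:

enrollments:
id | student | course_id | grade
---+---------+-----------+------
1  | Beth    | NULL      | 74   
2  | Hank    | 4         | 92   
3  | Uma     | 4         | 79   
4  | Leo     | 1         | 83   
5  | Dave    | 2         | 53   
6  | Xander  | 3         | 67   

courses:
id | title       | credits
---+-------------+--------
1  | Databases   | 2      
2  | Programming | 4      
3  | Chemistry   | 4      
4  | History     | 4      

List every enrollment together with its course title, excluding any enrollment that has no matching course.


INNER JOIN keeps only enrollments rows whose course_id matches an id in courses. Walk through each enrollment:
  - enrollment 1 (Beth): course_id=NULL, no match -> dropped
  - enrollment 2 (Hank): course_id=4 -> matches History
  - enrollment 3 (Uma): course_id=4 -> matches History
  - enrollment 4 (Leo): course_id=1 -> matches Databases
  - enrollment 5 (Dave): course_id=2 -> matches Programming
  - enrollment 6 (Xander): course_id=3 -> matches Chemistry
So 1 of 6 rows is dropped.

SQL:
SELECT a.student, b.title AS course
FROM enrollments a
INNER JOIN courses b ON a.course_id = b.id

Result:
student | course     
--------+------------
Hank    | History    
Uma     | History    
Leo     | Databases  
Dave    | Programming
Xander  | Chemistry  


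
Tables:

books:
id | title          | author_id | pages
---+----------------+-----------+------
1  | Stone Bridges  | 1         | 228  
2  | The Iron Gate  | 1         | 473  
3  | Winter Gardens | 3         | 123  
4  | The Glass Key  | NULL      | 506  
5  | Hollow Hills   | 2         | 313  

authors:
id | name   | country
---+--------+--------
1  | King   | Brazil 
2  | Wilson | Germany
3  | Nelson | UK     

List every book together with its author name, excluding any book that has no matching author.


INNER JOIN keeps only books rows whose author_id matches an id in authors. Walk through each book:
  - book 1 (Stone Bridges): author_id=1 -> matches King
  - book 2 (The Iron Gate): author_id=1 -> matches King
  - book 3 (Winter Gardens): author_id=3 -> matches Nelson
  - book 4 (The Glass Key): author_id=NULL, no match -> dropped
  - book 5 (Hollow Hills): author_id=2 -> matches Wilson
So 1 of 5 rows is dropped.

SQL:
SELECT a.title, b.name AS author
FROM books a
INNER JOIN authors b ON a.author_id = b.id

Result:
title          | author
---------------+-------
Stone Bridges  | King  
The Iron Gate  | King  
Winter Gardens | Nelson
Hollow Hills   | Wilson


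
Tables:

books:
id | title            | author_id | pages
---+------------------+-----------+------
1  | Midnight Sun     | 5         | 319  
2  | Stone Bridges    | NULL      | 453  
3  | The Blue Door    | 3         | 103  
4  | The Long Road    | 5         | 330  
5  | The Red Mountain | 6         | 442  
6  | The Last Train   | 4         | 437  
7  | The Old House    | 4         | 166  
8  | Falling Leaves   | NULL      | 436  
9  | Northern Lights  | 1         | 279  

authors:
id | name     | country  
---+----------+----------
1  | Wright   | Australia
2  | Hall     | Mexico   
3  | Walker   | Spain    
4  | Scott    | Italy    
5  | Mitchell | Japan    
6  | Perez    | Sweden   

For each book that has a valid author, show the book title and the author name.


INNER JOIN keeps only books rows whose author_id matches an id in authors. Walk through each book:
  - book 1 (Midnight Sun): author_id=5 -> matches Mitchell
  - book 2 (Stone Bridges): author_id=NULL, no match -> dropped
  - book 3 (The Blue Door): author_id=3 -> matches Walker
  - book 4 (The Long Road): author_id=5 -> matches Mitchell
  - book 5 (The Red Mountain): author_id=6 -> matches Perez
  - book 6 (The Last Train): author_id=4 -> matches Scott
  - book 7 (The Old House): author_id=4 -> matches Scott
  - book 8 (Falling Leaves): author_id=NULL, no match -> dropped
  - book 9 (Northern Lights): author_id=1 -> matches Wright
So 2 of 9 rows are dropped.

SQL:
SELECT a.title, b.name AS author
FROM books a
INNER JOIN authors b ON a.author_id = b.id

Result:
title            | author  
-----------------+---------
Midnight Sun     | Mitchell
The Blue Door    | Walker  
The Long Road    | Mitchell
The Red Mountain | Perez   
The Last Train   | Scott   
The Old House    | Scott   
Northern Lights  | Wright  


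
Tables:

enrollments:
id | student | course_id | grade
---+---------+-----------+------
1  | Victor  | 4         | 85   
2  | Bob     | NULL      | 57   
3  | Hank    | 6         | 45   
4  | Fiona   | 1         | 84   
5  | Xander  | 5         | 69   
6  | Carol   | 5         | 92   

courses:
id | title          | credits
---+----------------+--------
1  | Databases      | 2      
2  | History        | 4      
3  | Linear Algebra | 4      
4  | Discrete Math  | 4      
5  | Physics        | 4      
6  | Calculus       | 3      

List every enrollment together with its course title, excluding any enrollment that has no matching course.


INNER JOIN keeps only enrollments rows whose course_id matches an id in courses. Walk through each enrollment:
  - enrollment 1 (Victor): course_id=4 -> matches Discrete Math
  - enrollment 2 (Bob): course_id=NULL, no match -> dropped
  - enrollment 3 (Hank): course_id=6 -> matches Calculus
  - enrollment 4 (Fiona): course_id=1 -> matches Databases
  - enrollment 5 (Xander): course_id=5 -> matches Physics
  - enrollment 6 (Carol): course_id=5 -> matches Physics
So 1 of 6 rows is dropped.

SQL:
SELECT a.student, b.title AS course
FROM enrollments a
INNER JOIN courses b ON a.course_id = b.id

Result:
student | course       
--------+--------------
Victor  | Discrete Math
Hank    | Calculus     
Fiona   | Databases    
Xander  | Physics      
Carol   | Physics      


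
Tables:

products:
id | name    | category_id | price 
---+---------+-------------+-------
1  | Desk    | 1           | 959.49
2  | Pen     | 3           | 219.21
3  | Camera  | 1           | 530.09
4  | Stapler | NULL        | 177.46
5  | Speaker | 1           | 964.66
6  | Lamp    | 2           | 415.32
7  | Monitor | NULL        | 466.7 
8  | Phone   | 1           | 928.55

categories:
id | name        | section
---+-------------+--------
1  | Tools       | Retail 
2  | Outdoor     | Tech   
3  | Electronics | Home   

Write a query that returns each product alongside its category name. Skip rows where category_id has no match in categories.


INNER JOIN keeps only products rows whose category_id matches an id in categories. Walk through each product:
  - product 1 (Desk): category_id=1 -> matches Tools
  - product 2 (Pen): category_id=3 -> matches Electronics
  - product 3 (Camera): category_id=1 -> matches Tools
  - product 4 (Stapler): category_id=NULL, no match -> dropped
  - product 5 (Speaker): category_id=1 -> matches Tools
  - product 6 (Lamp): category_id=2 -> matches Outdoor
  - product 7 (Monitor): category_id=NULL, no match -> dropped
  - product 8 (Phone): category_id=1 -> matches Tools
So 2 of 8 rows are dropped.

SQL:
SELECT a.name, b.name AS category
FROM products a
INNER JOIN categories b ON a.category_id = b.id

Result:
name    | category   
--------+------------
Desk    | Tools      
Pen     | Electronics
Camera  | Tools      
Speaker | Tools      
Lamp    | Outdoor    
Phone   | Tools      


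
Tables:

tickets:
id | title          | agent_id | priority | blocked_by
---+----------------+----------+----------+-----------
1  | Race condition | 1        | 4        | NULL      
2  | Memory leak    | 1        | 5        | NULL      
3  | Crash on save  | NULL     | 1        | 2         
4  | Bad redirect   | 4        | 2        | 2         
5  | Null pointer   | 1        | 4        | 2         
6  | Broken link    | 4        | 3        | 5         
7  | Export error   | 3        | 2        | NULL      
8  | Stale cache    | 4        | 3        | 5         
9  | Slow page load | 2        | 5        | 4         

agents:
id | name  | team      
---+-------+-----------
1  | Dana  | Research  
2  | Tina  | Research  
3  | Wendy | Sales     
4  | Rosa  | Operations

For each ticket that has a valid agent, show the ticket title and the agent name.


INNER JOIN keeps only tickets rows whose agent_id matches an id in agents. Walk through each ticket:
  - ticket 1 (Race condition): agent_id=1 -> matches Dana
  - ticket 2 (Memory leak): agent_id=1 -> matches Dana
  - ticket 3 (Crash on save): agent_id=NULL, no match -> dropped
  - ticket 4 (Bad redirect): agent_id=4 -> matches Rosa
  - ticket 5 (Null pointer): agent_id=1 -> matches Dana
  - ticket 6 (Broken link): agent_id=4 -> matches Rosa
  - ticket 7 (Export error): agent_id=3 -> matches Wendy
  - ticket 8 (Stale cache): agent_id=4 -> matches Rosa
  - ticket 9 (Slow page load): agent_id=2 -> matches Tina
So 1 of 9 rows is dropped.

SQL:
SELECT a.title, b.name AS agent
FROM tickets a
INNER JOIN agents b ON a.agent_id = b.id

Result:
title          | agent
---------------+------
Race condition | Dana 
Memory leak    | Dana 
Bad redirect   | Rosa 
Null pointer   | Dana 
Broken link    | Rosa 
Export error   | Wendy
Stale cache    | Rosa 
Slow page load | Tina 


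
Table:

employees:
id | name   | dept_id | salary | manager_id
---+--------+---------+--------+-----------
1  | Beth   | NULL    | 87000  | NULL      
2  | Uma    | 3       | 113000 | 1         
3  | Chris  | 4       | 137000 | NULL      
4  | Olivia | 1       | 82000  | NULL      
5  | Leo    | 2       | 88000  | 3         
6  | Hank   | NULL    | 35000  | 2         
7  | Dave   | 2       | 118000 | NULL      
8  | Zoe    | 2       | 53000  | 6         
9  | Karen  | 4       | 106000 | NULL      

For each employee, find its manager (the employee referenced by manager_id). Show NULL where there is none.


This is a self-join: employees is joined to a second copy of itself, matching each row's manager_id to another row's id. Use LEFT JOIN so rows with manager_id=NULL are kept.
  - employee 1 (Beth): manager_id=NULL -> NULL
  - employee 2 (Uma): manager_id=1 -> Beth
  - employee 3 (Chris): manager_id=NULL -> NULL
  - employee 4 (Olivia): manager_id=NULL -> NULL
  - employee 5 (Leo): manager_id=3 -> Chris
  - employee 6 (Hank): manager_id=2 -> Uma
  - employee 7 (Dave): manager_id=NULL -> NULL
  - employee 8 (Zoe): manager_id=6 -> Hank
  - employee 9 (Karen): manager_id=NULL -> NULL

SQL:
SELECT a.name AS item, b.name AS manager
FROM employees a
LEFT JOIN employees b ON a.manager_id = b.id

Result:
item   | manager
-------+--------
Beth   | NULL   
Uma    | Beth   
Chris  | NULL   
Olivia | NULL   
Leo    | Chris  
Hank   | Uma    
Dave   | NULL   
Zoe    | Hank   
Karen  | NULL   


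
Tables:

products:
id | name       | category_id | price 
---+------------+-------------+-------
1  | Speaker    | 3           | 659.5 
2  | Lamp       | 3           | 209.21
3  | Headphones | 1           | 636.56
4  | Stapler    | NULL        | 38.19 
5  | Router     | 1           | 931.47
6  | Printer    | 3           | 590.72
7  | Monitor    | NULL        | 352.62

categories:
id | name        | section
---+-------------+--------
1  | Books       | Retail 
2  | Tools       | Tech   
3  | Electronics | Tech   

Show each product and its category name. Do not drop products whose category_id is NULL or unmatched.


LEFT JOIN keeps every row from products (the left table); where category_id has no match in categories, the category columns become NULL. Walk through each product:
  - product 1 (Speaker): category_id=3 -> matches Electronics
  - product 2 (Lamp): category_id=3 -> matches Electronics
  - product 3 (Headphones): category_id=1 -> matches Books
  - product 4 (Stapler): category_id=NULL, no match -> kept with NULL
  - product 5 (Router): category_id=1 -> matches Books
  - product 6 (Printer): category_id=3 -> matches Electronics
  - product 7 (Monitor): category_id=NULL, no match -> kept with NULL
All 7 rows appear; 2 have NULL category.

SQL:
SELECT a.name, b.name AS category
FROM products a
LEFT JOIN categories b ON a.category_id = b.id

Result:
name       | category   
-----------+------------
Speaker    | Electronics
Lamp       | Electronics
Headphones | Books      
Stapler    | NULL       
Router     | Books      
Printer    | Electronics
Monitor    | NULL       


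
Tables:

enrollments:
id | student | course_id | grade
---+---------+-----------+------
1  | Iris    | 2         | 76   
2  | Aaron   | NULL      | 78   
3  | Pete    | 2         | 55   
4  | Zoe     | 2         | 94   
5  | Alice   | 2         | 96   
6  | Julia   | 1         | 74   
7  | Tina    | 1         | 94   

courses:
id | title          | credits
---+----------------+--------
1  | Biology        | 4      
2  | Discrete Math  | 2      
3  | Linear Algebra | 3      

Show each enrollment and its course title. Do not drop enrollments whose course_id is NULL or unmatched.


LEFT JOIN keeps every row from enrollments (the left table); where course_id has no match in courses, the course columns become NULL. Walk through each enrollment:
  - enrollment 1 (Iris): course_id=2 -> matches Discrete Math
  - enrollment 2 (Aaron): course_id=NULL, no match -> kept with NULL
  - enrollment 3 (Pete): course_id=2 -> matches Discrete Math
  - enrollment 4 (Zoe): course_id=2 -> matches Discrete Math
  - enrollment 5 (Alice): course_id=2 -> matches Discrete Math
  - enrollment 6 (Julia): course_id=1 -> matches Biology
  - enrollment 7 (Tina): course_id=1 -> matches Biology
All 7 rows appear; 1 has NULL course.

SQL:
SELECT a.student, b.title AS course
FROM enrollments a
LEFT JOIN courses b ON a.course_id = b.id

Result:
student | course       
--------+--------------
Iris    | Discrete Math
Aaron   | NULL         
Pete    | Discrete Math
Zoe     | Discrete Math
Alice   | Discrete Math
Julia   | Biology      
Tina    | Biology      


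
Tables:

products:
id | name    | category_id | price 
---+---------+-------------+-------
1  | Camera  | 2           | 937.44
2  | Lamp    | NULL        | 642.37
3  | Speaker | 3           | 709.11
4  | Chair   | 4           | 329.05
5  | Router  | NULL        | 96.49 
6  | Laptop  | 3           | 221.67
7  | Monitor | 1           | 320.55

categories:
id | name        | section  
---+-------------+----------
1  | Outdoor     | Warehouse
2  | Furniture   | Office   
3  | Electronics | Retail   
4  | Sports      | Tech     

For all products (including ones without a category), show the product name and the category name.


LEFT JOIN keeps every row from products (the left table); where category_id has no match in categories, the category columns become NULL. Walk through each product:
  - product 1 (Camera): category_id=2 -> matches Furniture
  - product 2 (Lamp): category_id=NULL, no match -> kept with NULL
  - product 3 (Speaker): category_id=3 -> matches Electronics
  - product 4 (Chair): category_id=4 -> matches Sports
  - product 5 (Router): category_id=NULL, no match -> kept with NULL
  - product 6 (Laptop): category_id=3 -> matches Electronics
  - product 7 (Monitor): category_id=1 -> matches Outdoor
All 7 rows appear; 2 have NULL category.

SQL:
SELECT a.name, b.name AS category
FROM products a
LEFT JOIN categories b ON a.category_id = b.id

Result:
name    | category   
--------+------------
Camera  | Furniture  
Lamp    | NULL       
Speaker | Electronics
Chair   | Sports     
Router  | NULL       
Laptop  | Electronics
Monitor | Outdoor    


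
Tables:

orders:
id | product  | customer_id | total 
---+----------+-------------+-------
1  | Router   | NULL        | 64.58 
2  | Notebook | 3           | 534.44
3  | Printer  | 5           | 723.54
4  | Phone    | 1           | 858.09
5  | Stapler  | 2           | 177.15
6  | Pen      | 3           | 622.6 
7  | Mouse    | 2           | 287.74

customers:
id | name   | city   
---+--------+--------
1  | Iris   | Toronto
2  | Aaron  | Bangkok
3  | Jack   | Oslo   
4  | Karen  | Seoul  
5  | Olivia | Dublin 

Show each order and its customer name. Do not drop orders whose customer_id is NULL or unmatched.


LEFT JOIN keeps every row from orders (the left table); where customer_id has no match in customers, the customer columns become NULL. Walk through each order:
  - order 1 (Router): customer_id=NULL, no match -> kept with NULL
  - order 2 (Notebook): customer_id=3 -> matches Jack
  - order 3 (Printer): customer_id=5 -> matches Olivia
  - order 4 (Phone): customer_id=1 -> matches Iris
  - order 5 (Stapler): customer_id=2 -> matches Aaron
  - order 6 (Pen): customer_id=3 -> matches Jack
  - order 7 (Mouse): customer_id=2 -> matches Aaron
All 7 rows appear; 1 has NULL customer.

SQL:
SELECT a.product, b.name AS customer
FROM orders a
LEFT JOIN customers b ON a.customer_id = b.id

Result:
product  | customer
---------+---------
Router   | NULL    
Notebook | Jack    
Printer  | Olivia  
Phone    | Iris    
Stapler  | Aaron   
Pen      | Jack    
Mouse    | Aaron   


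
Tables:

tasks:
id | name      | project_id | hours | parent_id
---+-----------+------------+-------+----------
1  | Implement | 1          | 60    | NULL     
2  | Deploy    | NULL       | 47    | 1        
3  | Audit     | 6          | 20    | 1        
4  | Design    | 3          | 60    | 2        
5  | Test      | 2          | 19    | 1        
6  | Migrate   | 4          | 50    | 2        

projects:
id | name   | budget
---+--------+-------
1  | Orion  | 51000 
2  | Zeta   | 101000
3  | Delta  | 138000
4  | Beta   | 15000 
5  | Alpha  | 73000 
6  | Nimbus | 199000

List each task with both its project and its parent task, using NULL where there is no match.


Two LEFT JOINs from the same base table tasks: one to projects via project_id, one to tasks itself via parent_id. Both are LEFT so every task is preserved.
Match against projects:
  - task 1 (Implement): project_id=1 -> matches Orion
  - task 2 (Deploy): project_id=NULL, no match -> kept with NULL
  - task 3 (Audit): project_id=6 -> matches Nimbus
  - task 4 (Design): project_id=3 -> matches Delta
  - task 5 (Test): project_id=2 -> matches Zeta
  - task 6 (Migrate): project_id=4 -> matches Beta
Match against tasks (self):
  - task 1 (Implement): parent_id=NULL -> NULL
  - task 2 (Deploy): parent_id=1 -> Implement
  - task 3 (Audit): parent_id=1 -> Implement
  - task 4 (Design): parent_id=2 -> Deploy
  - task 5 (Test): parent_id=1 -> Implement
  - task 6 (Migrate): parent_id=2 -> Deploy

SQL:
SELECT a.name, b.name AS project, c.name AS parent
FROM tasks a
LEFT JOIN projects b ON a.project_id = b.id
LEFT JOIN tasks c ON a.parent_id = c.id

Result:
name      | project | parent   
----------+---------+----------
Implement | Orion   | NULL     
Deploy    | NULL    | Implement
Audit     | Nimbus  | Implement
Design    | Delta   | Deploy   
Test      | Zeta    | Implement
Migrate   | Beta    | Deploy   


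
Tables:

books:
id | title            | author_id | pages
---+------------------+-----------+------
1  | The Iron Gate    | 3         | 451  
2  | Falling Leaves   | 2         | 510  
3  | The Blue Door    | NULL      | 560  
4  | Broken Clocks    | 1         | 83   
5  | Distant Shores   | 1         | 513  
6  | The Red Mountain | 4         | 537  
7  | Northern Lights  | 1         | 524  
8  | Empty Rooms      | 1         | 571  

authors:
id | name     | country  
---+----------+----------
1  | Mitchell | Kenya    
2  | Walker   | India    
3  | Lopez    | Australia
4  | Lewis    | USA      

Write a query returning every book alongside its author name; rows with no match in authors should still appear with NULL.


LEFT JOIN keeps every row from books (the left table); where author_id has no match in authors, the author columns become NULL. Walk through each book:
  - book 1 (The Iron Gate): author_id=3 -> matches Lopez
  - book 2 (Falling Leaves): author_id=2 -> matches Walker
  - book 3 (The Blue Door): author_id=NULL, no match -> kept with NULL
  - book 4 (Broken Clocks): author_id=1 -> matches Mitchell
  - book 5 (Distant Shores): author_id=1 -> matches Mitchell
  - book 6 (The Red Mountain): author_id=4 -> matches Lewis
  - book 7 (Northern Lights): author_id=1 -> matches Mitchell
  - book 8 (Empty Rooms): author_id=1 -> matches Mitchell
All 8 rows appear; 1 has NULL author.

SQL:
SELECT a.title, b.name AS author
FROM books a
LEFT JOIN authors b ON a.author_id = b.id

Result:
title            | author  
-----------------+---------
The Iron Gate    | Lopez   
Falling Leaves   | Walker  
The Blue Door    | NULL    
Broken Clocks    | Mitchell
Distant Shores   | Mitchell
The Red Mountain | Lewis   
Northern Lights  | Mitchell
Empty Rooms      | Mitchell


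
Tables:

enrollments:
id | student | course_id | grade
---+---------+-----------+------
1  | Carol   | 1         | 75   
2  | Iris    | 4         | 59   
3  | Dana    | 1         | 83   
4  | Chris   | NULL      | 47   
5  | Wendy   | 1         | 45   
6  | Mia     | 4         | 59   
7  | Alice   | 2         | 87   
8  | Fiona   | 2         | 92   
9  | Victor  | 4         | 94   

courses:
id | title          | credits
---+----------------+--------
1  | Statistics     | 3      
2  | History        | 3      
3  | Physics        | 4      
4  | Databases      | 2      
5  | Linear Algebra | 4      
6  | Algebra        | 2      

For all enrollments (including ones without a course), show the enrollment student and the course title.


LEFT JOIN keeps every row from enrollments (the left table); where course_id has no match in courses, the course columns become NULL. Walk through each enrollment:
  - enrollment 1 (Carol): course_id=1 -> matches Statistics
  - enrollment 2 (Iris): course_id=4 -> matches Databases
  - enrollment 3 (Dana): course_id=1 -> matches Statistics
  - enrollment 4 (Chris): course_id=NULL, no match -> kept with NULL
  - enrollment 5 (Wendy): course_id=1 -> matches Statistics
  - enrollment 6 (Mia): course_id=4 -> matches Databases
  - enrollment 7 (Alice): course_id=2 -> matches History
  - enrollment 8 (Fiona): course_id=2 -> matches History
  - enrollment 9 (Victor): course_id=4 -> matches Databases
All 9 rows appear; 1 has NULL course.

SQL:
SELECT a.student, b.title AS course
FROM enrollments a
LEFT JOIN courses b ON a.course_id = b.id

Result:
student | course    
--------+-----------
Carol   | Statistics
Iris    | Databases 
Dana    | Statistics
Chris   | NULL      
Wendy   | Statistics
Mia     | Databases 
Alice   | History   
Fiona   | History   
Victor  | Databases 


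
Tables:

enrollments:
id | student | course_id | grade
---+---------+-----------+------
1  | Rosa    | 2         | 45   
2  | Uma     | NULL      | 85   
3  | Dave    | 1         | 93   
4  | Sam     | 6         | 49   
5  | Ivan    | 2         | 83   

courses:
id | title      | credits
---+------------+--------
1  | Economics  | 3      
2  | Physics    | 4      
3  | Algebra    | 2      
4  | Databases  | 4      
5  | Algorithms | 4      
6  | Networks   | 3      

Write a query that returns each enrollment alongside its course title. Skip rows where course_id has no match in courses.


INNER JOIN keeps only enrollments rows whose course_id matches an id in courses. Walk through each enrollment:
  - enrollment 1 (Rosa): course_id=2 -> matches Physics
  - enrollment 2 (Uma): course_id=NULL, no match -> dropped
  - enrollment 3 (Dave): course_id=1 -> matches Economics
  - enrollment 4 (Sam): course_id=6 -> matches Networks
  - enrollment 5 (Ivan): course_id=2 -> matches Physics
So 1 of 5 rows is dropped.

SQL:
SELECT a.student, b.title AS course
FROM enrollments a
INNER JOIN courses b ON a.course_id = b.id

Result:
student | course   
--------+----------
Rosa    | Physics  
Dave    | Economics
Sam     | Networks 
Ivan    | Physics  


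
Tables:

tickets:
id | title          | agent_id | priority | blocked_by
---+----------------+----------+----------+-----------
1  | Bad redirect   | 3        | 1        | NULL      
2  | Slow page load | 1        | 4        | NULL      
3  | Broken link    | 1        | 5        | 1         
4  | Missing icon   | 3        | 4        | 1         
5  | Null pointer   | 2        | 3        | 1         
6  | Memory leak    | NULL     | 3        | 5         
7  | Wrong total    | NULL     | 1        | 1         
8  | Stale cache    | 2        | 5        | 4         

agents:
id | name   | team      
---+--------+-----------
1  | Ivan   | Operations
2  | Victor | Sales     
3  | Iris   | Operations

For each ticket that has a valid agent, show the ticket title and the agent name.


INNER JOIN keeps only tickets rows whose agent_id matches an id in agents. Walk through each ticket:
  - ticket 1 (Bad redirect): agent_id=3 -> matches Iris
  - ticket 2 (Slow page load): agent_id=1 -> matches Ivan
  - ticket 3 (Broken link): agent_id=1 -> matches Ivan
  - ticket 4 (Missing icon): agent_id=3 -> matches Iris
  - ticket 5 (Null pointer): agent_id=2 -> matches Victor
  - ticket 6 (Memory leak): agent_id=NULL, no match -> dropped
  - ticket 7 (Wrong total): agent_id=NULL, no match -> dropped
  - ticket 8 (Stale cache): agent_id=2 -> matches Victor
So 2 of 8 rows are dropped.

SQL:
SELECT a.title, b.name AS agent
FROM tickets a
INNER JOIN agents b ON a.agent_id = b.id

Result:
title          | agent 
---------------+-------
Bad redirect   | Iris  
Slow page load | Ivan  
Broken link    | Ivan  
Missing icon   | Iris  
Null pointer   | Victor
Stale cache    | Victor


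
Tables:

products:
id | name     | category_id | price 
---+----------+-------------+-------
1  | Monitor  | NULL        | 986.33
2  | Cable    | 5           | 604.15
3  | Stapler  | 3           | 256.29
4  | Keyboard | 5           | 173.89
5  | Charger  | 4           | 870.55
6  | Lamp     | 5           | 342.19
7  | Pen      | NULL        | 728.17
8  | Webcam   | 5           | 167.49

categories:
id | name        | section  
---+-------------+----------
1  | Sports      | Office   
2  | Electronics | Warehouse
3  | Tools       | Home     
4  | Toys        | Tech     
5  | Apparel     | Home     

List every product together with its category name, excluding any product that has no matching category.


INNER JOIN keeps only products rows whose category_id matches an id in categories. Walk through each product:
  - product 1 (Monitor): category_id=NULL, no match -> dropped
  - product 2 (Cable): category_id=5 -> matches Apparel
  - product 3 (Stapler): category_id=3 -> matches Tools
  - product 4 (Keyboard): category_id=5 -> matches Apparel
  - product 5 (Charger): category_id=4 -> matches Toys
  - product 6 (Lamp): category_id=5 -> matches Apparel
  - product 7 (Pen): category_id=NULL, no match -> dropped
  - product 8 (Webcam): category_id=5 -> matches Apparel
So 2 of 8 rows are dropped.

SQL:
SELECT a.name, b.name AS category
FROM products a
INNER JOIN categories b ON a.category_id = b.id

Result:
name     | category
---------+---------
Cable    | Apparel 
Stapler  | Tools   
Keyboard | Apparel 
Charger  | Toys    
Lamp     | Apparel 
Webcam   | Apparel 


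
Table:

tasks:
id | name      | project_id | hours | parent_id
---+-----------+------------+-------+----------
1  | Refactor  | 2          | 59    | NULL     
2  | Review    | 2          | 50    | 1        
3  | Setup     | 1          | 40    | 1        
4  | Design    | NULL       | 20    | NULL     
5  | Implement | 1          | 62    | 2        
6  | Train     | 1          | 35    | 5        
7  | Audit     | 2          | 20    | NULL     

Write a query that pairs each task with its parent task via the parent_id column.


This is a self-join: tasks is joined to a second copy of itself, matching each row's parent_id to another row's id. Use LEFT JOIN so rows with parent_id=NULL are kept.
  - task 1 (Refactor): parent_id=NULL -> NULL
  - task 2 (Review): parent_id=1 -> Refactor
  - task 3 (Setup): parent_id=1 -> Refactor
  - task 4 (Design): parent_id=NULL -> NULL
  - task 5 (Implement): parent_id=2 -> Review
  - task 6 (Train): parent_id=5 -> Implement
  - task 7 (Audit): parent_id=NULL -> NULL

SQL:
SELECT a.name AS item, b.name AS parent
FROM tasks a
LEFT JOIN tasks b ON a.parent_id = b.id

Result:
item      | parent   
----------+----------
Refactor  | NULL     
Review    | Refactor 
Setup     | Refactor 
Design    | NULL     
Implement | Review   
Train     | Implement
Audit     | NULL     


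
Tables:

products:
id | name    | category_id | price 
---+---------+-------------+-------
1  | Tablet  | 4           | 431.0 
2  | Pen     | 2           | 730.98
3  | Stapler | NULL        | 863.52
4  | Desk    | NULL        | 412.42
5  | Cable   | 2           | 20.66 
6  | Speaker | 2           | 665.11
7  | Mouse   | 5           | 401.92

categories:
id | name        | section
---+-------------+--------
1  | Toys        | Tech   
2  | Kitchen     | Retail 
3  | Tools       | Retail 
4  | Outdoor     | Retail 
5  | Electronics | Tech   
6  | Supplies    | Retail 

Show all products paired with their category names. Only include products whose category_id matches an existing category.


INNER JOIN keeps only products rows whose category_id matches an id in categories. Walk through each product:
  - product 1 (Tablet): category_id=4 -> matches Outdoor
  - product 2 (Pen): category_id=2 -> matches Kitchen
  - product 3 (Stapler): category_id=NULL, no match -> dropped
  - product 4 (Desk): category_id=NULL, no match -> dropped
  - product 5 (Cable): category_id=2 -> matches Kitchen
  - product 6 (Speaker): category_id=2 -> matches Kitchen
  - product 7 (Mouse): category_id=5 -> matches Electronics
So 2 of 7 rows are dropped.

SQL:
SELECT a.name, b.name AS category
FROM products a
INNER JOIN categories b ON a.category_id = b.id

Result:
name    | category   
--------+------------
Tablet  | Outdoor    
Pen     | Kitchen    
Cable   | Kitchen    
Speaker | Kitchen    
Mouse   | Electronics


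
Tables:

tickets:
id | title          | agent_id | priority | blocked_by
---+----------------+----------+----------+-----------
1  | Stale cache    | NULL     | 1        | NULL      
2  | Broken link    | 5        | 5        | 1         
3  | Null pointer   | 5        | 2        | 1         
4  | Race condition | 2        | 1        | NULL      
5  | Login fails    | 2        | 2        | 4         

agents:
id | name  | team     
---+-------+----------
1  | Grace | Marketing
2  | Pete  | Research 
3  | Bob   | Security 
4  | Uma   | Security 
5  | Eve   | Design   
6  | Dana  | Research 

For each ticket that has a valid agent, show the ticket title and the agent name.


INNER JOIN keeps only tickets rows whose agent_id matches an id in agents. Walk through each ticket:
  - ticket 1 (Stale cache): agent_id=NULL, no match -> dropped
  - ticket 2 (Broken link): agent_id=5 -> matches Eve
  - ticket 3 (Null pointer): agent_id=5 -> matches Eve
  - ticket 4 (Race condition): agent_id=2 -> matches Pete
  - ticket 5 (Login fails): agent_id=2 -> matches Pete
So 1 of 5 rows is dropped.

SQL:
SELECT a.title, b.name AS agent
FROM tickets a
INNER JOIN agents b ON a.agent_id = b.id

Result:
title          | agent
---------------+------
Broken link    | Eve  
Null pointer   | Eve  
Race condition | Pete 
Login fails    | Pete 


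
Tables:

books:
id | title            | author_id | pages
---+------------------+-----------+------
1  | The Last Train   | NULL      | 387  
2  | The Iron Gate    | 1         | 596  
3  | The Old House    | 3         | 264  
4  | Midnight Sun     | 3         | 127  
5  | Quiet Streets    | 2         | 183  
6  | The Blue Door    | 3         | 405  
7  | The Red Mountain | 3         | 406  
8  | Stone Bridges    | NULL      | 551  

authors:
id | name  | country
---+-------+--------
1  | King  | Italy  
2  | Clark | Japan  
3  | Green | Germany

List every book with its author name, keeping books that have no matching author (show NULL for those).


LEFT JOIN keeps every row from books (the left table); where author_id has no match in authors, the author columns become NULL. Walk through each book:
  - book 1 (The Last Train): author_id=NULL, no match -> kept with NULL
  - book 2 (The Iron Gate): author_id=1 -> matches King
  - book 3 (The Old House): author_id=3 -> matches Green
  - book 4 (Midnight Sun): author_id=3 -> matches Green
  - book 5 (Quiet Streets): author_id=2 -> matches Clark
  - book 6 (The Blue Door): author_id=3 -> matches Green
  - book 7 (The Red Mountain): author_id=3 -> matches Green
  - book 8 (Stone Bridges): author_id=NULL, no match -> kept with NULL
All 8 rows appear; 2 have NULL author.

SQL:
SELECT a.title, b.name AS author
FROM books a
LEFT JOIN authors b ON a.author_id = b.id

Result:
title            | author
-----------------+-------
The Last Train   | NULL  
The Iron Gate    | King  
The Old House    | Green 
Midnight Sun     | Green 
Quiet Streets    | Clark 
The Blue Door    | Green 
The Red Mountain | Green 
Stone Bridges    | NULL  
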